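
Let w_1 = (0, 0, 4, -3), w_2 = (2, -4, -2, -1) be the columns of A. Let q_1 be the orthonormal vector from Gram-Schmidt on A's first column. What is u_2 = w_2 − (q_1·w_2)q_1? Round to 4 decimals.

u_2 = (2.0000, -4.0000, -1.2000, -1.6000)

w_1 = (0, 0, 4, -3); ‖w_1‖ = 5.0000, so q_1 = (0.0000, 0.0000, 0.8000, -0.6000).
q_1·w_2 = 0.0000·2 + 0.0000·(-4) + 0.8000·(-2) + (-0.6000)·(-1) = -1.0000.
u_2 = w_2 + 1.0000·q_1 = (2.0000, -4.0000, -1.2000, -1.6000).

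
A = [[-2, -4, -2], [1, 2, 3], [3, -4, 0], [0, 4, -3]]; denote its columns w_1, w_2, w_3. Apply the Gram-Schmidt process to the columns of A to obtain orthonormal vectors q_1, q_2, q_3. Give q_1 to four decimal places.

q_1 = (-0.5345, 0.2673, 0.8018, 0.0000)

w_1 = (-2, 1, 3, 0); ‖w_1‖ = 3.7417, so q_1 = (-0.5345, 0.2673, 0.8018, 0.0000).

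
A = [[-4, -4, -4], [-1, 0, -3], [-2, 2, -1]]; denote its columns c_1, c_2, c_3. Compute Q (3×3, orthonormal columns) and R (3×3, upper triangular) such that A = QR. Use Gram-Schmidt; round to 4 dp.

Q = [[-0.8729, -0.4729, 0.1204], [-0.2182, 0.1576, -0.9631], [-0.4364, 0.8669, 0.2408]], R = [[4.5826, 2.6186, 4.5826], [0.0000, 3.6253, 0.5517], [0.0000, 0.0000, 2.1669]]

c_1 = (-4, -1, -2); ‖c_1‖ = 4.5826, so q_1 = (-0.8729, -0.2182, -0.4364).
q_1·c_2 = (-0.8729)·(-4) + (-0.2182)·0 + (-0.4364)·2 = 2.6186.
u_2 = c_2 − 2.6186·q_1 = (-1.7143, 0.5714, 3.1429).
‖u_2‖ = 3.6253, so q_2 = (-0.4729, 0.1576, 0.8669).
q_1·c_3 = (-0.8729)·(-4) + (-0.2182)·(-3) + (-0.4364)·(-1) = 4.5826; q_2·c_3 = (-0.4729)·(-4) + 0.1576·(-3) + 0.8669·(-1) = 0.5517.
u_3 = c_3 − 4.5826·q_1 − 0.5517·q_2 = (0.2609, -2.0870, 0.5217).
‖u_3‖ = 2.1669, so q_3 = (0.1204, -0.9631, 0.2408).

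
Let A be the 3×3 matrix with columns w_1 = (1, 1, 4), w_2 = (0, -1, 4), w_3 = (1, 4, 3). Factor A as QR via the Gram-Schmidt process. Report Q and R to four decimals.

Q = [[0.2357, -0.3928, -0.8889], [0.2357, -0.8642, 0.4444], [0.9428, 0.3143, 0.1111]], R = [[4.2426, 3.5355, 4.0069], [0.0000, 2.1213, -2.9070], [0.0000, 0.0000, 1.2222]]

w_1 = (1, 1, 4); ‖w_1‖ = 4.2426, so q_1 = (0.2357, 0.2357, 0.9428).
q_1·w_2 = 0.2357·0 + 0.2357·(-1) + 0.9428·4 = 3.5355.
u_2 = w_2 − 3.5355·q_1 = (-0.8333, -1.8333, 0.6667).
‖u_2‖ = 2.1213, so q_2 = (-0.3928, -0.8642, 0.3143).
q_1·w_3 = 0.2357·1 + 0.2357·4 + 0.9428·3 = 4.0069; q_2·w_3 = (-0.3928)·1 + (-0.8642)·4 + 0.3143·3 = -2.9070.
u_3 = w_3 − 4.0069·q_1 + 2.9070·q_2 = (-1.0864, 0.5432, 0.1358).
‖u_3‖ = 1.2222, so q_3 = (-0.8889, 0.4444, 0.1111).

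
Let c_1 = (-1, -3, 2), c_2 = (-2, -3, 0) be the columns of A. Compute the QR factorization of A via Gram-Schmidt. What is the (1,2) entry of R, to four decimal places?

c_1 = (-1, -3, 2); ‖c_1‖ = 3.7417, so e_1 = (-0.2673, -0.8018, 0.5345).
r_{12} = e_1·c_2 = 2.9399.

r_{12} = 2.9399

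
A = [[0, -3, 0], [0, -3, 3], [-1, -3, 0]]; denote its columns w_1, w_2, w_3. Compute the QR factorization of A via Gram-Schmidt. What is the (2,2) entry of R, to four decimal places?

r_{22} = 4.2426

e_1 = w_1/‖w_1‖ = (0, 0, -1)/1.0000 = (0.0000, 0.0000, -1.0000).
r_{12} = e_1·w_2 = 3.0000.
u_2 = w_2 − 3.0000·e_1 = (-3.0000, -3.0000, 0.0000).
r_{22} = ‖u_2‖ = 4.2426.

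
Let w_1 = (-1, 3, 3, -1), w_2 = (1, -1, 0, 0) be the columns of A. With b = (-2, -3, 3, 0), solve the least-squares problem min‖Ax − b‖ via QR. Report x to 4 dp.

x = (0.3333, 1.1667)

w_1 = (-1, 3, 3, -1); ‖w_1‖ = 4.4721, so e_1 = (-0.2236, 0.6708, 0.6708, -0.2236).
e_1·w_2 = (-0.2236)·1 + 0.6708·(-1) + 0.6708·0 + (-0.2236)·0 = -0.8944.
u_2 = w_2 + 0.8944·e_1 = (0.8000, -0.4000, 0.6000, -0.2000).
‖u_2‖ = 1.0954, so e_2 = (0.7303, -0.3651, 0.5477, -0.1826).
Qᵀb = (0.4472, 1.2780).
Back-substitute: x_2 = 1.2780/1.0954 = 1.1667.
x_1 = (0.4472 + 0.8944·1.1667)/4.4721 = 0.3333.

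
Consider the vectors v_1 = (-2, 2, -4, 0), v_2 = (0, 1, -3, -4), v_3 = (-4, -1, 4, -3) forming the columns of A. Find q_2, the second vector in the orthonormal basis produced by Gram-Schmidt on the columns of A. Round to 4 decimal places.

q_2 = (0.2763, -0.0395, -0.1579, -0.9472)

q_1 = v_1/‖v_1‖ = (-2, 2, -4, 0)/4.8990 = (-0.4082, 0.4082, -0.8165, 0.0000).
r_{12} = q_1·v_2 = 2.8577.
u_2 = v_2 − 2.8577·q_1 = (1.1667, -0.1667, -0.6667, -4.0000).
‖u_2‖ = 4.2230, so q_2 = (0.2763, -0.0395, -0.1579, -0.9472).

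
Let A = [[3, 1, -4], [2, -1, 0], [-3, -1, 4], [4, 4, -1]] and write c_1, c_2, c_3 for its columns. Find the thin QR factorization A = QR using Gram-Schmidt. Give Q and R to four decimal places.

c_1 = (3, 2, -3, 4); ‖c_1‖ = 6.1644, so e_1 = (0.4867, 0.3244, -0.4867, 0.6489).
e_1·c_2 = 0.4867·1 + 0.3244·(-1) + (-0.4867)·(-1) + 0.6489·4 = 3.2444.
u_2 = c_2 − 3.2444·e_1 = (-0.5789, -2.0526, 0.5789, 1.8947).
‖u_2‖ = 2.9110, so e_2 = (-0.1989, -0.7051, 0.1989, 0.6509).
e_1·c_3 = 0.4867·(-4) + 0.3244·0 + (-0.4867)·4 + 0.6489·(-1) = -4.5422; e_2·c_3 = (-0.1989)·(-4) + (-0.7051)·0 + 0.1989·4 + 0.6509·(-1) = 0.9402.
u_3 = c_3 + 4.5422·e_1 − 0.9402·e_2 = (-1.6025, 2.1366, 1.6025, 1.3354).
‖u_3‖ = 3.3889, so e_3 = (-0.4729, 0.6305, 0.4729, 0.3941).

Q = [[0.4867, -0.1989, -0.4729], [0.3244, -0.7051, 0.6305], [-0.4867, 0.1989, 0.4729], [0.6489, 0.6509, 0.3941]], R = [[6.1644, 3.2444, -4.5422], [0.0000, 2.9110, 0.9402], [0.0000, 0.0000, 3.3889]]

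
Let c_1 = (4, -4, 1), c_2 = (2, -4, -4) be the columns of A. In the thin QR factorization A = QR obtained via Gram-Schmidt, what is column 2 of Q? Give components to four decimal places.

c_1 = (4, -4, 1); ‖c_1‖ = 5.7446, so q_1 = (0.6963, -0.6963, 0.1741).
q_1·c_2 = 0.6963·2 + (-0.6963)·(-4) + 0.1741·(-4) = 3.4816.
u_2 = c_2 − 3.4816·q_1 = (-0.4242, -1.5758, -4.6061).
‖u_2‖ = 4.8866, so q_2 = (-0.0868, -0.3225, -0.9426).

q_2 = (-0.0868, -0.3225, -0.9426)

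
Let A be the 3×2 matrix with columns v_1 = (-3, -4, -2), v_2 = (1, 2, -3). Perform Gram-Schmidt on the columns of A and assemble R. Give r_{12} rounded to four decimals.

v_1 = (-3, -4, -2); ‖v_1‖ = 5.3852, so e_1 = (-0.5571, -0.7428, -0.3714).
r_{12} = e_1·v_2 = -0.9285.

r_{12} = -0.9285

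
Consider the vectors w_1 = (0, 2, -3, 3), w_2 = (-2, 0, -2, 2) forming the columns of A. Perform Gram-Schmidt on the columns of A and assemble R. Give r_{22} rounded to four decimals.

w_1 = (0, 2, -3, 3); ‖w_1‖ = 4.6904, so q_1 = (0.0000, 0.4264, -0.6396, 0.6396).
q_1·w_2 = 0.0000·(-2) + 0.4264·0 + (-0.6396)·(-2) + 0.6396·2 = 2.5584.
u_2 = w_2 − 2.5584·q_1 = (-2.0000, -1.0909, -0.3636, 0.3636).
r_{22} = ‖u_2‖ = 2.3355.

r_{22} = 2.3355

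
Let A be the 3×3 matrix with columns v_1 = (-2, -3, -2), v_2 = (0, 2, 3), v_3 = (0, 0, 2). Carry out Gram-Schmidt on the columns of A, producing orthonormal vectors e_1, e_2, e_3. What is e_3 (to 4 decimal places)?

e_3 = (0.5698, -0.6838, 0.4558)

v_1 = (-2, -3, -2); ‖v_1‖ = 4.1231, so e_1 = (-0.4851, -0.7276, -0.4851).
e_1·v_2 = (-0.4851)·0 + (-0.7276)·2 + (-0.4851)·3 = -2.9104.
u_2 = v_2 + 2.9104·e_1 = (-1.4118, -0.1176, 1.5882).
‖u_2‖ = 2.1282, so e_2 = (-0.6633, -0.0553, 0.7463).
e_1·v_3 = (-0.4851)·0 + (-0.7276)·0 + (-0.4851)·2 = -0.9701; e_2·v_3 = (-0.6633)·0 + (-0.0553)·0 + 0.7463·2 = 1.4925.
u_3 = v_3 + 0.9701·e_1 − 1.4925·e_2 = (0.5195, -0.6234, 0.4156).
‖u_3‖ = 0.9117, so e_3 = (0.5698, -0.6838, 0.4558).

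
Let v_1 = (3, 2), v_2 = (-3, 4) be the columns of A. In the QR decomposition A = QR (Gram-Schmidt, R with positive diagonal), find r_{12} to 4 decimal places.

r_{12} = -0.2774

v_1 = (3, 2); ‖v_1‖ = 3.6056, so q_1 = (0.8321, 0.5547).
r_{12} = q_1·v_2 = -0.2774.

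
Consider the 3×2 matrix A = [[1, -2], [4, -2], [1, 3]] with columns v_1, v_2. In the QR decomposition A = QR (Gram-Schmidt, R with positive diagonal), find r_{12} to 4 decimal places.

r_{12} = -1.6499

v_1 = (1, 4, 1); ‖v_1‖ = 4.2426, so e_1 = (0.2357, 0.9428, 0.2357).
r_{12} = e_1·v_2 = -1.6499.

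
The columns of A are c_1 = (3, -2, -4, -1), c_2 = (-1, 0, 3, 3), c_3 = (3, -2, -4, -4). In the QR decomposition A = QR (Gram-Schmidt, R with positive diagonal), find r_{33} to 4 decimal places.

c_1 = (3, -2, -4, -1); ‖c_1‖ = 5.4772, so e_1 = (0.5477, -0.3651, -0.7303, -0.1826).
e_1·c_2 = 0.5477·(-1) + (-0.3651)·0 + (-0.7303)·3 + (-0.1826)·3 = -3.2863.
u_2 = c_2 + 3.2863·e_1 = (0.8000, -1.2000, 0.6000, 2.4000).
‖u_2‖ = 2.8636, so e_2 = (0.2794, -0.4191, 0.2095, 0.8381).
e_1·c_3 = 0.5477·3 + (-0.3651)·(-2) + (-0.7303)·(-4) + (-0.1826)·(-4) = 6.0249; e_2·c_3 = 0.2794·3 + (-0.4191)·(-2) + 0.2095·(-4) + 0.8381·(-4) = -2.5143.
u_3 = c_3 − 6.0249·e_1 + 2.5143·e_2 = (0.4024, -0.8537, 0.9268, -0.7927).
r_{33} = ‖u_3‖ = 1.5421.

r_{33} = 1.5421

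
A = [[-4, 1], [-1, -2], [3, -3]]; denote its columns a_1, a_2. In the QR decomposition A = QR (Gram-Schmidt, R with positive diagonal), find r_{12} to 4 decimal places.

r_{12} = -2.1573

a_1 = (-4, -1, 3); ‖a_1‖ = 5.0990, so q_1 = (-0.7845, -0.1961, 0.5883).
r_{12} = q_1·a_2 = -2.1573.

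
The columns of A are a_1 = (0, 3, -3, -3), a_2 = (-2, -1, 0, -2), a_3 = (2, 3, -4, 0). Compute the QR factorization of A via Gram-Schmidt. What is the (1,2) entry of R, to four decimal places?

r_{12} = 0.5774

a_1 = (0, 3, -3, -3); ‖a_1‖ = 5.1962, so q_1 = (0.0000, 0.5774, -0.5774, -0.5774).
r_{12} = q_1·a_2 = 0.5774.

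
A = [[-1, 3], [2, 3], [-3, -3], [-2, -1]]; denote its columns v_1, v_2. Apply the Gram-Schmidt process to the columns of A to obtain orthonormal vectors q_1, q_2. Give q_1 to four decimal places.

v_1 = (-1, 2, -3, -2); ‖v_1‖ = 4.2426, so q_1 = (-0.2357, 0.4714, -0.7071, -0.4714).

q_1 = (-0.2357, 0.4714, -0.7071, -0.4714)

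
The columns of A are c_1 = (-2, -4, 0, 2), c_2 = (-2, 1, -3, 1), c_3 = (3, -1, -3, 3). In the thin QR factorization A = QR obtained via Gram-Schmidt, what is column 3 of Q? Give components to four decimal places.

q_3 = (0.7688, -0.1480, -0.4043, 0.4728)

q_1 = c_1/‖c_1‖ = (-2, -4, 0, 2)/4.8990 = (-0.4082, -0.8165, 0.0000, 0.4082).
r_{12} = q_1·c_2 = 0.4082.
u_2 = c_2 − 0.4082·q_1 = (-1.8333, 1.3333, -3.0000, 0.8333).
‖u_2‖ = 3.8514, so q_2 = (-0.4760, 0.3462, -0.7789, 0.2164).
r_{13} = q_1·c_3 = 0.8165; r_{23} = q_2·c_3 = 1.2117.
u_3 = c_3 − 0.8165·q_1 − 1.2117·q_2 = (3.9101, -0.7528, -2.0562, 2.4045).
‖u_3‖ = 5.0858, so q_3 = (0.7688, -0.1480, -0.4043, 0.4728).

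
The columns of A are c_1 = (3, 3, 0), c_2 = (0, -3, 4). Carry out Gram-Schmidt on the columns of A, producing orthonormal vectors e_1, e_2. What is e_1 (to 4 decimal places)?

e_1 = (0.7071, 0.7071, 0.0000)

e_1 = c_1/‖c_1‖ = (3, 3, 0)/4.2426 = (0.7071, 0.7071, 0.0000).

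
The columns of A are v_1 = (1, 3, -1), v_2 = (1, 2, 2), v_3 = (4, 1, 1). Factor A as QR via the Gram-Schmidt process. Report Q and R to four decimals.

Q = [[0.3015, 0.2103, 0.9300], [0.9045, 0.2453, -0.3487], [-0.3015, 0.9463, -0.1162]], R = [[3.3166, 1.5076, 1.8091], [0.0000, 2.5937, 2.0329], [0.0000, 0.0000, 3.2549]]

q_1 = v_1/‖v_1‖ = (1, 3, -1)/3.3166 = (0.3015, 0.9045, -0.3015).
r_{12} = q_1·v_2 = 1.5076.
u_2 = v_2 − 1.5076·q_1 = (0.5455, 0.6364, 2.4545).
‖u_2‖ = 2.5937, so q_2 = (0.2103, 0.2453, 0.9463).
r_{13} = q_1·v_3 = 1.8091; r_{23} = q_2·v_3 = 2.0329.
u_3 = v_3 − 1.8091·q_1 − 2.0329·q_2 = (3.0270, -1.1351, -0.3784).
‖u_3‖ = 3.2549, so q_3 = (0.9300, -0.3487, -0.1162).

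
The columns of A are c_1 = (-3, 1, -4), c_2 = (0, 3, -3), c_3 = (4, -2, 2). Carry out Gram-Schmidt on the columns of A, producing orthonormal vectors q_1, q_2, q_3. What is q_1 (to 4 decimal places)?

c_1 = (-3, 1, -4); ‖c_1‖ = 5.0990, so q_1 = (-0.5883, 0.1961, -0.7845).

q_1 = (-0.5883, 0.1961, -0.7845)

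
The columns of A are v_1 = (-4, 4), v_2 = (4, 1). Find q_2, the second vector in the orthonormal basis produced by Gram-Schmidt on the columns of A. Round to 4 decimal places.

v_1 = (-4, 4); ‖v_1‖ = 5.6569, so q_1 = (-0.7071, 0.7071).
q_1·v_2 = (-0.7071)·4 + 0.7071·1 = -2.1213.
u_2 = v_2 + 2.1213·q_1 = (2.5000, 2.5000).
‖u_2‖ = 3.5355, so q_2 = (0.7071, 0.7071).

q_2 = (0.7071, 0.7071)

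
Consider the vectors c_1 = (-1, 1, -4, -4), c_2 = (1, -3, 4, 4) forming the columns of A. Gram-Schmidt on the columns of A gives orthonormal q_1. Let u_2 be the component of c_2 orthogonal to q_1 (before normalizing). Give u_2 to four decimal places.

c_1 = (-1, 1, -4, -4); ‖c_1‖ = 5.8310, so q_1 = (-0.1715, 0.1715, -0.6860, -0.6860).
q_1·c_2 = (-0.1715)·1 + 0.1715·(-3) + (-0.6860)·4 + (-0.6860)·4 = -6.1739.
u_2 = c_2 + 6.1739·q_1 = (-0.0588, -1.9412, -0.2353, -0.2353).

u_2 = (-0.0588, -1.9412, -0.2353, -0.2353)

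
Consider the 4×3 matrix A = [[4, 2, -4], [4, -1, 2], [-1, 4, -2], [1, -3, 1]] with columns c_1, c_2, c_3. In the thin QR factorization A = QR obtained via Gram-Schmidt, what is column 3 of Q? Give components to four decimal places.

q_3 = (-0.5780, 0.7150, 0.2270, -0.3210)

c_1 = (4, 4, -1, 1); ‖c_1‖ = 5.8310, so q_1 = (0.6860, 0.6860, -0.1715, 0.1715).
q_1·c_2 = 0.6860·2 + 0.6860·(-1) + (-0.1715)·4 + 0.1715·(-3) = -0.5145.
u_2 = c_2 + 0.5145·q_1 = (2.3529, -0.6471, 3.9118, -2.9118).
‖u_2‖ = 5.4530, so q_2 = (0.4315, -0.1187, 0.7174, -0.5340).
q_1·c_3 = 0.6860·(-4) + 0.6860·2 + (-0.1715)·(-2) + 0.1715·1 = -0.8575; q_2·c_3 = 0.4315·(-4) + (-0.1187)·2 + 0.7174·(-2) + (-0.5340)·1 = -3.9320.
u_3 = c_3 + 0.8575·q_1 + 3.9320·q_2 = (-1.7151, 2.1217, 0.6736, -0.9525).
‖u_3‖ = 2.9672, so q_3 = (-0.5780, 0.7150, 0.2270, -0.3210).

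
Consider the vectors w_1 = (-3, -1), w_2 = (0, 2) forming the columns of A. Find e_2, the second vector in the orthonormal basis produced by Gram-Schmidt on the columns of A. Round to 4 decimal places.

e_1 = w_1/‖w_1‖ = (-3, -1)/3.1623 = (-0.9487, -0.3162).
r_{12} = e_1·w_2 = -0.6325.
u_2 = w_2 + 0.6325·e_1 = (-0.6000, 1.8000).
‖u_2‖ = 1.8974, so e_2 = (-0.3162, 0.9487).

e_2 = (-0.3162, 0.9487)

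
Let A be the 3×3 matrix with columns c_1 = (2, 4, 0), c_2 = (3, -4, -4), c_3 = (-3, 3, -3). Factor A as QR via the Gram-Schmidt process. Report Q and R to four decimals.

c_1 = (2, 4, 0); ‖c_1‖ = 4.4721, so e_1 = (0.4472, 0.8944, 0.0000).
e_1·c_2 = 0.4472·3 + 0.8944·(-4) + 0.0000·(-4) = -2.2361.
u_2 = c_2 + 2.2361·e_1 = (4.0000, -2.0000, -4.0000).
‖u_2‖ = 6.0000, so e_2 = (0.6667, -0.3333, -0.6667).
e_1·c_3 = 0.4472·(-3) + 0.8944·3 + 0.0000·(-3) = 1.3416; e_2·c_3 = 0.6667·(-3) + (-0.3333)·3 + (-0.6667)·(-3) = -1.0000.
u_3 = c_3 − 1.3416·e_1 + 1.0000·e_2 = (-2.9333, 1.4667, -3.6667).
‖u_3‖ = 4.9193, so e_3 = (-0.5963, 0.2981, -0.7454).

Q = [[0.4472, 0.6667, -0.5963], [0.8944, -0.3333, 0.2981], [0.0000, -0.6667, -0.7454]], R = [[4.4721, -2.2361, 1.3416], [0.0000, 6.0000, -1.0000], [0.0000, 0.0000, 4.9193]]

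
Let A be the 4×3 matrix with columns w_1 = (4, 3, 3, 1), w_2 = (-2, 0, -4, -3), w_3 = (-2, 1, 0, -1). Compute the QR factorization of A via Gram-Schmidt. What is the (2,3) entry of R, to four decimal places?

r_{23} = 0.8204

q_1 = w_1/‖w_1‖ = (4, 3, 3, 1)/5.9161 = (0.6761, 0.5071, 0.5071, 0.1690).
r_{12} = q_1·w_2 = -3.8877.
u_2 = w_2 + 3.8877·q_1 = (0.6286, 1.9714, -2.0286, -2.3429).
‖u_2‖ = 3.7264, so q_2 = (0.1687, 0.5291, -0.5444, -0.6287).
r_{23} = q_2·w_3 = 0.8204.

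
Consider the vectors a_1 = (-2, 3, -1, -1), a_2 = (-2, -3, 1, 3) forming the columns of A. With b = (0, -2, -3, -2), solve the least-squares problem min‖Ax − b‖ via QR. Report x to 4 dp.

a_1 = (-2, 3, -1, -1); ‖a_1‖ = 3.8730, so e_1 = (-0.5164, 0.7746, -0.2582, -0.2582).
e_1·a_2 = (-0.5164)·(-2) + 0.7746·(-3) + (-0.2582)·1 + (-0.2582)·3 = -2.3238.
u_2 = a_2 + 2.3238·e_1 = (-3.2000, -1.2000, 0.4000, 2.4000).
‖u_2‖ = 4.1952, so e_2 = (-0.7628, -0.2860, 0.0953, 0.5721).
Qᵀb = (-0.2582, -0.8581).
Back-substitute: x_2 = -0.8581/4.1952 = -0.2045.
x_1 = (-0.2582 + 2.3238·(-0.2045))/3.8730 = -0.1894.

x = (-0.1894, -0.2045)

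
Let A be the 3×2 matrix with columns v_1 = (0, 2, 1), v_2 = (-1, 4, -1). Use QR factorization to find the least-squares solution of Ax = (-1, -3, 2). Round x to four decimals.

e_1 = v_1/‖v_1‖ = (0, 2, 1)/2.2361 = (0.0000, 0.8944, 0.4472).
r_{12} = e_1·v_2 = 3.1305.
u_2 = v_2 − 3.1305·e_1 = (-1.0000, 1.2000, -2.4000).
‖u_2‖ = 2.8636, so e_2 = (-0.3492, 0.4191, -0.8381).
Qᵀb = (-1.7889, -2.5842).
Back-substitute: x_2 = -2.5842/2.8636 = -0.9024.
x_1 = (-1.7889 − 3.1305·(-0.9024))/2.2361 = 0.4634.

x = (0.4634, -0.9024)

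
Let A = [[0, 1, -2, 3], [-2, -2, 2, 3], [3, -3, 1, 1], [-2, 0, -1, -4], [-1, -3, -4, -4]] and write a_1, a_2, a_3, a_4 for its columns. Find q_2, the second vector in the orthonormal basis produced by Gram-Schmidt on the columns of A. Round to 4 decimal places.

q_2 = (0.2095, -0.4656, -0.5587, -0.0466, -0.6519)

q_1 = a_1/‖a_1‖ = (0, -2, 3, -2, -1)/4.2426 = (0.0000, -0.4714, 0.7071, -0.4714, -0.2357).
r_{12} = q_1·a_2 = -0.4714.
u_2 = a_2 + 0.4714·q_1 = (1.0000, -2.2222, -2.6667, -0.2222, -3.1111).
‖u_2‖ = 4.7726, so q_2 = (0.2095, -0.4656, -0.5587, -0.0466, -0.6519).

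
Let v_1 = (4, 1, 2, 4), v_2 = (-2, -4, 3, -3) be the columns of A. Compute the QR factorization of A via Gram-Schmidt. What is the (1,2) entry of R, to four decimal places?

v_1 = (4, 1, 2, 4); ‖v_1‖ = 6.0828, so e_1 = (0.6576, 0.1644, 0.3288, 0.6576).
r_{12} = e_1·v_2 = -2.9592.

r_{12} = -2.9592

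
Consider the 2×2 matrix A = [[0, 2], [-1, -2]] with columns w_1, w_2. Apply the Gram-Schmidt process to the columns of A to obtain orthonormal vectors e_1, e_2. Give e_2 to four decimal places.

w_1 = (0, -1); ‖w_1‖ = 1.0000, so e_1 = (0.0000, -1.0000).
e_1·w_2 = 0.0000·2 + (-1.0000)·(-2) = 2.0000.
u_2 = w_2 − 2.0000·e_1 = (2.0000, 0.0000).
‖u_2‖ = 2.0000, so e_2 = (1.0000, 0.0000).

e_2 = (1.0000, 0.0000)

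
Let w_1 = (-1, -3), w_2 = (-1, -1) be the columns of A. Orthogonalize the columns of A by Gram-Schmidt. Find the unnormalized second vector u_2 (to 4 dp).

u_2 = (-0.6000, 0.2000)

w_1 = (-1, -3); ‖w_1‖ = 3.1623, so e_1 = (-0.3162, -0.9487).
e_1·w_2 = (-0.3162)·(-1) + (-0.9487)·(-1) = 1.2649.
u_2 = w_2 − 1.2649·e_1 = (-0.6000, 0.2000).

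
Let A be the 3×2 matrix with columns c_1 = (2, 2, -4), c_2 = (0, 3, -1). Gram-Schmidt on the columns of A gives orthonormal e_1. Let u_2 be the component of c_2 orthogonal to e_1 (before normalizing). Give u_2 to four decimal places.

c_1 = (2, 2, -4); ‖c_1‖ = 4.8990, so e_1 = (0.4082, 0.4082, -0.8165).
e_1·c_2 = 0.4082·0 + 0.4082·3 + (-0.8165)·(-1) = 2.0412.
u_2 = c_2 − 2.0412·e_1 = (-0.8333, 2.1667, 0.6667).

u_2 = (-0.8333, 2.1667, 0.6667)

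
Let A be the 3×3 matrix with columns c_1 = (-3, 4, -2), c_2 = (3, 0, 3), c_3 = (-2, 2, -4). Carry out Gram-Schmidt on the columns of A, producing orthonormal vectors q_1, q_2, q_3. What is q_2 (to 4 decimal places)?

q_2 = (0.4526, 0.6465, 0.6142)

c_1 = (-3, 4, -2); ‖c_1‖ = 5.3852, so q_1 = (-0.5571, 0.7428, -0.3714).
q_1·c_2 = (-0.5571)·3 + 0.7428·0 + (-0.3714)·3 = -2.7854.
u_2 = c_2 + 2.7854·q_1 = (1.4483, 2.0690, 1.9655).
‖u_2‖ = 3.2002, so q_2 = (0.4526, 0.6465, 0.6142).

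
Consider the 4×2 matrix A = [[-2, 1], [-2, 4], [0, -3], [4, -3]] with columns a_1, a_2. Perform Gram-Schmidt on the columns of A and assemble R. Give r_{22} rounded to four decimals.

r_{22} = 3.8514

a_1 = (-2, -2, 0, 4); ‖a_1‖ = 4.8990, so e_1 = (-0.4082, -0.4082, 0.0000, 0.8165).
e_1·a_2 = (-0.4082)·1 + (-0.4082)·4 + 0.0000·(-3) + 0.8165·(-3) = -4.4907.
u_2 = a_2 + 4.4907·e_1 = (-0.8333, 2.1667, -3.0000, 0.6667).
r_{22} = ‖u_2‖ = 3.8514.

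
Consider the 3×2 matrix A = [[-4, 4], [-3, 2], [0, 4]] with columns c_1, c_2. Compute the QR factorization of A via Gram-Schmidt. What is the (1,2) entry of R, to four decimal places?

c_1 = (-4, -3, 0); ‖c_1‖ = 5.0000, so q_1 = (-0.8000, -0.6000, 0.0000).
r_{12} = q_1·c_2 = -4.4000.

r_{12} = -4.4000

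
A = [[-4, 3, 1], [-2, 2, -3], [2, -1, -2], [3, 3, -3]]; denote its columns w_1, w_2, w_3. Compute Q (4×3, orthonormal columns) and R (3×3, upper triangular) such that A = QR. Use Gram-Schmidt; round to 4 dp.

Q = [[-0.6963, 0.4212, 0.2624], [-0.3482, 0.3209, -0.8240], [0.3482, -0.1003, -0.4864], [0.5222, 0.8424, 0.1248]], R = [[5.7446, -1.5667, -1.9149], [0.0000, 4.5327, -2.8680], [0.0000, 0.0000, 3.3328]]

w_1 = (-4, -2, 2, 3); ‖w_1‖ = 5.7446, so e_1 = (-0.6963, -0.3482, 0.3482, 0.5222).
e_1·w_2 = (-0.6963)·3 + (-0.3482)·2 + 0.3482·(-1) + 0.5222·3 = -1.5667.
u_2 = w_2 + 1.5667·e_1 = (1.9091, 1.4545, -0.4545, 3.8182).
‖u_2‖ = 4.5327, so e_2 = (0.4212, 0.3209, -0.1003, 0.8424).
e_1·w_3 = (-0.6963)·1 + (-0.3482)·(-3) + 0.3482·(-2) + 0.5222·(-3) = -1.9149; e_2·w_3 = 0.4212·1 + 0.3209·(-3) + (-0.1003)·(-2) + 0.8424·(-3) = -2.8680.
u_3 = w_3 + 1.9149·e_1 + 2.8680·e_2 = (0.8746, -2.7463, -1.6209, 0.4159).
‖u_3‖ = 3.3328, so e_3 = (0.2624, -0.8240, -0.4864, 0.1248).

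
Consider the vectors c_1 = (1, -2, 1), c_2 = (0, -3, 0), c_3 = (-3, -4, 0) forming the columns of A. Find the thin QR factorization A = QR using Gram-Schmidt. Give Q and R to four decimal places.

c_1 = (1, -2, 1); ‖c_1‖ = 2.4495, so q_1 = (0.4082, -0.8165, 0.4082).
q_1·c_2 = 0.4082·0 + (-0.8165)·(-3) + 0.4082·0 = 2.4495.
u_2 = c_2 − 2.4495·q_1 = (-1.0000, -1.0000, -1.0000).
‖u_2‖ = 1.7321, so q_2 = (-0.5774, -0.5774, -0.5774).
q_1·c_3 = 0.4082·(-3) + (-0.8165)·(-4) + 0.4082·0 = 2.0412; q_2·c_3 = (-0.5774)·(-3) + (-0.5774)·(-4) + (-0.5774)·0 = 4.0415.
u_3 = c_3 − 2.0412·q_1 − 4.0415·q_2 = (-1.5000, 0.0000, 1.5000).
‖u_3‖ = 2.1213, so q_3 = (-0.7071, 0.0000, 0.7071).

Q = [[0.4082, -0.5774, -0.7071], [-0.8165, -0.5774, 0.0000], [0.4082, -0.5774, 0.7071]], R = [[2.4495, 2.4495, 2.0412], [0.0000, 1.7321, 4.0415], [0.0000, 0.0000, 2.1213]]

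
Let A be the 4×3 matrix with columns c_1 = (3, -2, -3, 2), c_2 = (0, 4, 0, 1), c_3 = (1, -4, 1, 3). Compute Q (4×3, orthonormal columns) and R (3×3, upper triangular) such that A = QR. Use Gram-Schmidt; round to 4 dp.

c_1 = (3, -2, -3, 2); ‖c_1‖ = 5.0990, so e_1 = (0.5883, -0.3922, -0.5883, 0.3922).
e_1·c_2 = 0.5883·0 + (-0.3922)·4 + (-0.5883)·0 + 0.3922·1 = -1.1767.
u_2 = c_2 + 1.1767·e_1 = (0.6923, 3.5385, -0.6923, 1.4615).
‖u_2‖ = 3.9516, so e_2 = (0.1752, 0.8954, -0.1752, 0.3699).
e_1·c_3 = 0.5883·1 + (-0.3922)·(-4) + (-0.5883)·1 + 0.3922·3 = 2.7456; e_2·c_3 = 0.1752·1 + 0.8954·(-4) + (-0.1752)·1 + 0.3699·3 = -2.4722.
u_3 = c_3 − 2.7456·e_1 + 2.4722·e_2 = (-0.1823, -0.7094, 2.1823, 2.8374).
‖u_3‖ = 3.6537, so e_3 = (-0.0499, -0.1941, 0.5973, 0.7766).

Q = [[0.5883, 0.1752, -0.0499], [-0.3922, 0.8954, -0.1941], [-0.5883, -0.1752, 0.5973], [0.3922, 0.3699, 0.7766]], R = [[5.0990, -1.1767, 2.7456], [0.0000, 3.9516, -2.4722], [0.0000, 0.0000, 3.6537]]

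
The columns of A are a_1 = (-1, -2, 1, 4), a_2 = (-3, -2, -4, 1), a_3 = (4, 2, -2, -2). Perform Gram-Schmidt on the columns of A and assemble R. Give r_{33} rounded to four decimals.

a_1 = (-1, -2, 1, 4); ‖a_1‖ = 4.6904, so q_1 = (-0.2132, -0.4264, 0.2132, 0.8528).
q_1·a_2 = (-0.2132)·(-3) + (-0.4264)·(-2) + 0.2132·(-4) + 0.8528·1 = 1.4924.
u_2 = a_2 − 1.4924·q_1 = (-2.6818, -1.3636, -4.3182, -0.2727).
‖u_2‖ = 5.2700, so q_2 = (-0.5089, -0.2588, -0.8194, -0.0518).
q_1·a_3 = (-0.2132)·4 + (-0.4264)·2 + 0.2132·(-2) + 0.8528·(-2) = -3.8376; q_2·a_3 = (-0.5089)·4 + (-0.2588)·2 + (-0.8194)·(-2) + (-0.0518)·(-2) = -0.8108.
u_3 = a_3 + 3.8376·q_1 + 0.8108·q_2 = (2.7692, 0.1538, -1.8462, 1.2308).
r_{33} = ‖u_3‖ = 3.5518.

r_{33} = 3.5518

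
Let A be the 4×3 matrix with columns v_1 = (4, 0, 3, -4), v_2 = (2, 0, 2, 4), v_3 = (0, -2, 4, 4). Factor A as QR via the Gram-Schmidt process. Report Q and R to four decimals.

Q = [[0.6247, 0.4490, -0.5206], [0.0000, 0.0000, -0.5797], [0.4685, 0.4390, 0.6247], [-0.6247, 0.7783, -0.0521]], R = [[6.4031, -0.3123, -0.6247], [0.0000, 4.8890, 4.8691], [0.0000, 0.0000, 3.4499]]

v_1 = (4, 0, 3, -4); ‖v_1‖ = 6.4031, so e_1 = (0.6247, 0.0000, 0.4685, -0.6247).
e_1·v_2 = 0.6247·2 + 0.0000·0 + 0.4685·2 + (-0.6247)·4 = -0.3123.
u_2 = v_2 + 0.3123·e_1 = (2.1951, 0.0000, 2.1463, 3.8049).
‖u_2‖ = 4.8890, so e_2 = (0.4490, 0.0000, 0.4390, 0.7783).
e_1·v_3 = 0.6247·0 + 0.0000·(-2) + 0.4685·4 + (-0.6247)·4 = -0.6247; e_2·v_3 = 0.4490·0 + 0.0000·(-2) + 0.4390·4 + 0.7783·4 = 4.8691.
u_3 = v_3 + 0.6247·e_1 − 4.8691·e_2 = (-1.7959, -2.0000, 2.1551, -0.1796).
‖u_3‖ = 3.4499, so e_3 = (-0.5206, -0.5797, 0.6247, -0.0521).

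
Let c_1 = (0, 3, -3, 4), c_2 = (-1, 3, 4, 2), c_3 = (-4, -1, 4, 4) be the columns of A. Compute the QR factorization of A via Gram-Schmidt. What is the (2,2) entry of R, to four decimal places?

r_{22} = 5.4097

c_1 = (0, 3, -3, 4); ‖c_1‖ = 5.8310, so q_1 = (0.0000, 0.5145, -0.5145, 0.6860).
q_1·c_2 = 0.0000·(-1) + 0.5145·3 + (-0.5145)·4 + 0.6860·2 = 0.8575.
u_2 = c_2 − 0.8575·q_1 = (-1.0000, 2.5588, 4.4412, 1.4118).
r_{22} = ‖u_2‖ = 5.4097.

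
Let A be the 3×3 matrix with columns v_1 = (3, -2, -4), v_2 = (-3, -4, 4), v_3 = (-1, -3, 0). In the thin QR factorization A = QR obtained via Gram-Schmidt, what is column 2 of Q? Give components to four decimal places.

v_1 = (3, -2, -4); ‖v_1‖ = 5.3852, so e_1 = (0.5571, -0.3714, -0.7428).
e_1·v_2 = 0.5571·(-3) + (-0.3714)·(-4) + (-0.7428)·4 = -3.1568.
u_2 = v_2 + 3.1568·e_1 = (-1.2414, -5.1724, 1.6552).
‖u_2‖ = 5.5709, so e_2 = (-0.2228, -0.9285, 0.2971).

e_2 = (-0.2228, -0.9285, 0.2971)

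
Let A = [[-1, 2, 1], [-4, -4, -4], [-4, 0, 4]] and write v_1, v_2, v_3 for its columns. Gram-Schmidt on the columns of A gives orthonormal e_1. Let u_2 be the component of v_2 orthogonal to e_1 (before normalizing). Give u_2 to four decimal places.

v_1 = (-1, -4, -4); ‖v_1‖ = 5.7446, so e_1 = (-0.1741, -0.6963, -0.6963).
e_1·v_2 = (-0.1741)·2 + (-0.6963)·(-4) + (-0.6963)·0 = 2.4371.
u_2 = v_2 − 2.4371·e_1 = (2.4242, -2.3030, 1.6970).

u_2 = (2.4242, -2.3030, 1.6970)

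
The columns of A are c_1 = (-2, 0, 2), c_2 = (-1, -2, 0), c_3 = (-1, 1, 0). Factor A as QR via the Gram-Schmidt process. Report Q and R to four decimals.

Q = [[-0.7071, -0.2357, -0.6667], [0.0000, -0.9428, 0.3333], [0.7071, -0.2357, -0.6667]], R = [[2.8284, 0.7071, 0.7071], [0.0000, 2.1213, -0.7071], [0.0000, 0.0000, 1.0000]]

e_1 = c_1/‖c_1‖ = (-2, 0, 2)/2.8284 = (-0.7071, 0.0000, 0.7071).
r_{12} = e_1·c_2 = 0.7071.
u_2 = c_2 − 0.7071·e_1 = (-0.5000, -2.0000, -0.5000).
‖u_2‖ = 2.1213, so e_2 = (-0.2357, -0.9428, -0.2357).
r_{13} = e_1·c_3 = 0.7071; r_{23} = e_2·c_3 = -0.7071.
u_3 = c_3 − 0.7071·e_1 + 0.7071·e_2 = (-0.6667, 0.3333, -0.6667).
‖u_3‖ = 1.0000, so e_3 = (-0.6667, 0.3333, -0.6667).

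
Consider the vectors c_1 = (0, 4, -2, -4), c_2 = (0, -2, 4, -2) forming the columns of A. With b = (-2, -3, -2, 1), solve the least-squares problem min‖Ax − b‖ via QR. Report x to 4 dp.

x = (-0.4000, -0.3000)

e_1 = c_1/‖c_1‖ = (0, 4, -2, -4)/6.0000 = (0.0000, 0.6667, -0.3333, -0.6667).
r_{12} = e_1·c_2 = -1.3333.
u_2 = c_2 + 1.3333·e_1 = (0.0000, -1.1111, 3.5556, -2.8889).
‖u_2‖ = 4.7140, so e_2 = (0.0000, -0.2357, 0.7542, -0.6128).
Qᵀb = (-2.0000, -1.4142).
Back-substitute: x_2 = -1.4142/4.7140 = -0.3000.
x_1 = (-2.0000 + 1.3333·(-0.3000))/6.0000 = -0.4000.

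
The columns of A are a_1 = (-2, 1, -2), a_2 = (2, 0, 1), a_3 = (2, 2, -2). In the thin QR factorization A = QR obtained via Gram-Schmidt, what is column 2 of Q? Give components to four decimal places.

e_2 = (0.6667, 0.6667, -0.3333)

a_1 = (-2, 1, -2); ‖a_1‖ = 3.0000, so e_1 = (-0.6667, 0.3333, -0.6667).
e_1·a_2 = (-0.6667)·2 + 0.3333·0 + (-0.6667)·1 = -2.0000.
u_2 = a_2 + 2.0000·e_1 = (0.6667, 0.6667, -0.3333).
‖u_2‖ = 1.0000, so e_2 = (0.6667, 0.6667, -0.3333).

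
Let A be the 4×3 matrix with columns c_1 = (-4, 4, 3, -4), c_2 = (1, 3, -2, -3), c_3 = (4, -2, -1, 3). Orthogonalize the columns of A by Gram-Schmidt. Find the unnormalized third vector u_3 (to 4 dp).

c_1 = (-4, 4, 3, -4); ‖c_1‖ = 7.5498, so e_1 = (-0.5298, 0.5298, 0.3974, -0.5298).
e_1·c_2 = (-0.5298)·1 + 0.5298·3 + 0.3974·(-2) + (-0.5298)·(-3) = 1.8543.
u_2 = c_2 − 1.8543·e_1 = (1.9825, 2.0175, -2.7368, -2.0175).
‖u_2‖ = 4.4228, so e_2 = (0.4482, 0.4562, -0.6188, -0.4562).
e_1·c_3 = (-0.5298)·4 + 0.5298·(-2) + 0.3974·(-1) + (-0.5298)·3 = -5.1657; e_2·c_3 = 0.4482·4 + 0.4562·(-2) + (-0.6188)·(-1) + (-0.4562)·3 = 0.1309.
u_3 = c_3 + 5.1657·e_1 − 0.1309·e_2 = (1.2045, 0.6771, 1.1336, 0.3229).

u_3 = (1.2045, 0.6771, 1.1336, 0.3229)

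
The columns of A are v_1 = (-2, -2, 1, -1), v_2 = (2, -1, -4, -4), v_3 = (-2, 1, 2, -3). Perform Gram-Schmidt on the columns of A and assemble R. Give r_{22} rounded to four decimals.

r_{22} = 6.0498

v_1 = (-2, -2, 1, -1); ‖v_1‖ = 3.1623, so q_1 = (-0.6325, -0.6325, 0.3162, -0.3162).
q_1·v_2 = (-0.6325)·2 + (-0.6325)·(-1) + 0.3162·(-4) + (-0.3162)·(-4) = -0.6325.
u_2 = v_2 + 0.6325·q_1 = (1.6000, -1.4000, -3.8000, -4.2000).
r_{22} = ‖u_2‖ = 6.0498.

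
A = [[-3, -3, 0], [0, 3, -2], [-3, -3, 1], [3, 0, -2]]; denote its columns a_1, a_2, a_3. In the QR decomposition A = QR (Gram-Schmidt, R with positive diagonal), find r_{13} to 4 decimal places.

a_1 = (-3, 0, -3, 3); ‖a_1‖ = 5.1962, so q_1 = (-0.5774, 0.0000, -0.5774, 0.5774).
r_{13} = q_1·a_3 = -1.7321.

r_{13} = -1.7321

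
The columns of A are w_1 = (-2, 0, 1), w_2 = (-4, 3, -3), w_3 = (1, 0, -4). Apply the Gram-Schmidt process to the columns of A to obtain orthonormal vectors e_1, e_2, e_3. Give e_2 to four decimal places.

e_2 = (-0.3714, 0.5571, -0.7428)

w_1 = (-2, 0, 1); ‖w_1‖ = 2.2361, so e_1 = (-0.8944, 0.0000, 0.4472).
e_1·w_2 = (-0.8944)·(-4) + 0.0000·3 + 0.4472·(-3) = 2.2361.
u_2 = w_2 − 2.2361·e_1 = (-2.0000, 3.0000, -4.0000).
‖u_2‖ = 5.3852, so e_2 = (-0.3714, 0.5571, -0.7428).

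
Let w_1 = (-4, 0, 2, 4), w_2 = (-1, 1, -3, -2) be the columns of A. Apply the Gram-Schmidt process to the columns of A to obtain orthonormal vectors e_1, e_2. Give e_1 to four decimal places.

e_1 = w_1/‖w_1‖ = (-4, 0, 2, 4)/6.0000 = (-0.6667, 0.0000, 0.3333, 0.6667).

e_1 = (-0.6667, 0.0000, 0.3333, 0.6667)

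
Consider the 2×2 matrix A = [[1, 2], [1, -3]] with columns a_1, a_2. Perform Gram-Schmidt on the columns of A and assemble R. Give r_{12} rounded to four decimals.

r_{12} = -0.7071

e_1 = a_1/‖a_1‖ = (1, 1)/1.4142 = (0.7071, 0.7071).
r_{12} = e_1·a_2 = -0.7071.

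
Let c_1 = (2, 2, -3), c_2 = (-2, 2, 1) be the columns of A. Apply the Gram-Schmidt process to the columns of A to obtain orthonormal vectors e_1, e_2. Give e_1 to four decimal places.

e_1 = (0.4851, 0.4851, -0.7276)

e_1 = c_1/‖c_1‖ = (2, 2, -3)/4.1231 = (0.4851, 0.4851, -0.7276).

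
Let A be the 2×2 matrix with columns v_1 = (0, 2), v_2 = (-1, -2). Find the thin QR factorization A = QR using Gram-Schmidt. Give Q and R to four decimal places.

Q = [[0.0000, -1.0000], [1.0000, 0.0000]], R = [[2.0000, -2.0000], [0.0000, 1.0000]]

v_1 = (0, 2); ‖v_1‖ = 2.0000, so q_1 = (0.0000, 1.0000).
q_1·v_2 = 0.0000·(-1) + 1.0000·(-2) = -2.0000.
u_2 = v_2 + 2.0000·q_1 = (-1.0000, 0.0000).
‖u_2‖ = 1.0000, so q_2 = (-1.0000, 0.0000).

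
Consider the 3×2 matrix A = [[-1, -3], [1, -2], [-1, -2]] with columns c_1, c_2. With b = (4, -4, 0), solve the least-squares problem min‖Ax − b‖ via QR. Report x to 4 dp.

c_1 = (-1, 1, -1); ‖c_1‖ = 1.7321, so q_1 = (-0.5774, 0.5774, -0.5774).
q_1·c_2 = (-0.5774)·(-3) + 0.5774·(-2) + (-0.5774)·(-2) = 1.7321.
u_2 = c_2 − 1.7321·q_1 = (-2.0000, -3.0000, -1.0000).
‖u_2‖ = 3.7417, so q_2 = (-0.5345, -0.8018, -0.2673).
Qᵀb = (-4.6188, 1.0690).
Back-substitute: x_2 = 1.0690/3.7417 = 0.2857.
x_1 = (-4.6188 − 1.7321·0.2857)/1.7321 = -2.9524.

x = (-2.9524, 0.2857)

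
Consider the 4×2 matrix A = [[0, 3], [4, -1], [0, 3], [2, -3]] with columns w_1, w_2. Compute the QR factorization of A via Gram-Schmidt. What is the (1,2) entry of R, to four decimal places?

r_{12} = -2.2361

w_1 = (0, 4, 0, 2); ‖w_1‖ = 4.4721, so e_1 = (0.0000, 0.8944, 0.0000, 0.4472).
r_{12} = e_1·w_2 = -2.2361.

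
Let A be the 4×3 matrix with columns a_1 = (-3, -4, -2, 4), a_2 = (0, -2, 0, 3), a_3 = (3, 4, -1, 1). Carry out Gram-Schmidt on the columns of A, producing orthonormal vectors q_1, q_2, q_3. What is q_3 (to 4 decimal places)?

q_3 = (0.1536, 0.6225, -0.6454, 0.4150)

a_1 = (-3, -4, -2, 4); ‖a_1‖ = 6.7082, so q_1 = (-0.4472, -0.5963, -0.2981, 0.5963).
q_1·a_2 = (-0.4472)·0 + (-0.5963)·(-2) + (-0.2981)·0 + 0.5963·3 = 2.9814.
u_2 = a_2 − 2.9814·q_1 = (1.3333, -0.2222, 0.8889, 1.2222).
‖u_2‖ = 2.0276, so q_2 = (0.6576, -0.1096, 0.4384, 0.6028).
q_1·a_3 = (-0.4472)·3 + (-0.5963)·4 + (-0.2981)·(-1) + 0.5963·1 = -2.8324; q_2·a_3 = 0.6576·3 + (-0.1096)·4 + 0.4384·(-1) + 0.6028·1 = 1.6988.
u_3 = a_3 + 2.8324·q_1 − 1.6988·q_2 = (0.6162, 2.4973, -2.5892, 1.6649).
‖u_3‖ = 4.0115, so q_3 = (0.1536, 0.6225, -0.6454, 0.4150).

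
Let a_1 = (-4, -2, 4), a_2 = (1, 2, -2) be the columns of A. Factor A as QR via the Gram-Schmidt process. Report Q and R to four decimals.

a_1 = (-4, -2, 4); ‖a_1‖ = 6.0000, so q_1 = (-0.6667, -0.3333, 0.6667).
q_1·a_2 = (-0.6667)·1 + (-0.3333)·2 + 0.6667·(-2) = -2.6667.
u_2 = a_2 + 2.6667·q_1 = (-0.7778, 1.1111, -0.2222).
‖u_2‖ = 1.3744, so q_2 = (-0.5659, 0.8085, -0.1617).

Q = [[-0.6667, -0.5659], [-0.3333, 0.8085], [0.6667, -0.1617]], R = [[6.0000, -2.6667], [0.0000, 1.3744]]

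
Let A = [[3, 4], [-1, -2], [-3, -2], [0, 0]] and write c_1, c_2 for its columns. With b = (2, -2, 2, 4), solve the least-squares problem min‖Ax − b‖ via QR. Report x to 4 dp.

c_1 = (3, -1, -3, 0); ‖c_1‖ = 4.3589, so q_1 = (0.6882, -0.2294, -0.6882, 0.0000).
q_1·c_2 = 0.6882·4 + (-0.2294)·(-2) + (-0.6882)·(-2) + 0.0000·0 = 4.5883.
u_2 = c_2 − 4.5883·q_1 = (0.8421, -0.9474, 1.1579, 0.0000).
‖u_2‖ = 1.7168, so q_2 = (0.4905, -0.5518, 0.6745, 0.0000).
Qᵀb = (0.4588, 3.4336).
Back-substitute: x_2 = 3.4336/1.7168 = 2.0000.
x_1 = (0.4588 − 4.5883·2.0000)/4.3589 = -2.0000.

x = (-2.0000, 2.0000)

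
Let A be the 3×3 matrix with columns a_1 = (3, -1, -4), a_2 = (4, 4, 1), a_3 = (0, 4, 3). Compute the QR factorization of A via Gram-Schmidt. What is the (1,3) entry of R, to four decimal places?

r_{13} = -3.1379

a_1 = (3, -1, -4); ‖a_1‖ = 5.0990, so e_1 = (0.5883, -0.1961, -0.7845).
r_{13} = e_1·a_3 = -3.1379.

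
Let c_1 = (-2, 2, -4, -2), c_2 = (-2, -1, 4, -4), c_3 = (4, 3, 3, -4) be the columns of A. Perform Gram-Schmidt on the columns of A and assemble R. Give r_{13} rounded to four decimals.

r_{13} = -1.1339

c_1 = (-2, 2, -4, -2); ‖c_1‖ = 5.2915, so q_1 = (-0.3780, 0.3780, -0.7559, -0.3780).
r_{13} = q_1·c_3 = -1.1339.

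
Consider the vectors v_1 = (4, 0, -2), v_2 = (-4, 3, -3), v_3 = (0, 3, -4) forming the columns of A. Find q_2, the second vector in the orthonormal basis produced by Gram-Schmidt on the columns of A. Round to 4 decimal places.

q_2 = (-0.3714, 0.5571, -0.7428)

v_1 = (4, 0, -2); ‖v_1‖ = 4.4721, so q_1 = (0.8944, 0.0000, -0.4472).
q_1·v_2 = 0.8944·(-4) + 0.0000·3 + (-0.4472)·(-3) = -2.2361.
u_2 = v_2 + 2.2361·q_1 = (-2.0000, 3.0000, -4.0000).
‖u_2‖ = 5.3852, so q_2 = (-0.3714, 0.5571, -0.7428).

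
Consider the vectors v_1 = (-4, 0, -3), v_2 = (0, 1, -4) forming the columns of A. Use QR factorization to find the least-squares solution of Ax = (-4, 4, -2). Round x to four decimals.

v_1 = (-4, 0, -3); ‖v_1‖ = 5.0000, so e_1 = (-0.8000, 0.0000, -0.6000).
e_1·v_2 = (-0.8000)·0 + 0.0000·1 + (-0.6000)·(-4) = 2.4000.
u_2 = v_2 − 2.4000·e_1 = (1.9200, 1.0000, -2.5600).
‖u_2‖ = 3.3526, so e_2 = (0.5727, 0.2983, -0.7636).
Qᵀb = (4.4000, 0.4295).
Back-substitute: x_2 = 0.4295/3.3526 = 0.1281.
x_1 = (4.4000 − 2.4000·0.1281)/5.0000 = 0.8185.

x = (0.8185, 0.1281)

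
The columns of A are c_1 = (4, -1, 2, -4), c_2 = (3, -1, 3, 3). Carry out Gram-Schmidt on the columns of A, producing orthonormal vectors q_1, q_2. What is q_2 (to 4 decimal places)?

q_2 = (0.4343, -0.1570, 0.5076, 0.7274)

c_1 = (4, -1, 2, -4); ‖c_1‖ = 6.0828, so q_1 = (0.6576, -0.1644, 0.3288, -0.6576).
q_1·c_2 = 0.6576·3 + (-0.1644)·(-1) + 0.3288·3 + (-0.6576)·3 = 1.1508.
u_2 = c_2 − 1.1508·q_1 = (2.2432, -0.8108, 2.6216, 3.7568).
‖u_2‖ = 5.1649, so q_2 = (0.4343, -0.1570, 0.5076, 0.7274).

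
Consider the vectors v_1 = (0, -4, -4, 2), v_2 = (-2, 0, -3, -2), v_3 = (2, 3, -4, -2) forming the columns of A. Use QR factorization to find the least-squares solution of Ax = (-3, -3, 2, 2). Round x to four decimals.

x = (0.1395, 0.3721, -0.9535)

e_1 = v_1/‖v_1‖ = (0, -4, -4, 2)/6.0000 = (0.0000, -0.6667, -0.6667, 0.3333).
r_{12} = e_1·v_2 = 1.3333.
u_2 = v_2 − 1.3333·e_1 = (-2.0000, 0.8889, -2.1111, -2.4444).
‖u_2‖ = 3.9016, so e_2 = (-0.5126, 0.2278, -0.5411, -0.6265).
r_{13} = e_1·v_3 = 0.0000; r_{23} = e_2·v_3 = 3.0757.
u_3 = v_3 + 0.0000·e_1 − 3.0757·e_2 = (3.5766, 2.2993, -2.3358, -0.0730).
‖u_3‖ = 4.8518, so e_3 = (0.7372, 0.4739, -0.4814, -0.0150).
Qᵀb = (1.3333, -1.4809, -4.6262).
Back-substitute: x_3 = -4.6262/4.8518 = -0.9535.
x_2 = (-1.4809 − 3.0757·(-0.9535))/3.9016 = 0.3721.
x_1 = (1.3333 − 1.3333·0.3721 + 0.0000·(-0.9535))/6.0000 = 0.1395.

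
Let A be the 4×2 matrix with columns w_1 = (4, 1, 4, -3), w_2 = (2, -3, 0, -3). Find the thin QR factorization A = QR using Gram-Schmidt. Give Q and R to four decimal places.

Q = [[0.6172, 0.1601], [0.1543, -0.8006], [0.6172, -0.3203], [-0.4629, -0.4804]], R = [[6.4807, 2.1602], [0.0000, 4.1633]]

e_1 = w_1/‖w_1‖ = (4, 1, 4, -3)/6.4807 = (0.6172, 0.1543, 0.6172, -0.4629).
r_{12} = e_1·w_2 = 2.1602.
u_2 = w_2 − 2.1602·e_1 = (0.6667, -3.3333, -1.3333, -2.0000).
‖u_2‖ = 4.1633, so e_2 = (0.1601, -0.8006, -0.3203, -0.4804).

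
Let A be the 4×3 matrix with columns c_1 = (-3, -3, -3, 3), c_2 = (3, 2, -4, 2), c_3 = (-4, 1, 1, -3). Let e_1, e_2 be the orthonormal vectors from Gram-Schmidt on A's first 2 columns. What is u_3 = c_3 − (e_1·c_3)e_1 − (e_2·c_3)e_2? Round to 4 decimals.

c_1 = (-3, -3, -3, 3); ‖c_1‖ = 6.0000, so e_1 = (-0.5000, -0.5000, -0.5000, 0.5000).
e_1·c_2 = (-0.5000)·3 + (-0.5000)·2 + (-0.5000)·(-4) + 0.5000·2 = 0.5000.
u_2 = c_2 − 0.5000·e_1 = (3.2500, 2.2500, -3.7500, 1.7500).
‖u_2‖ = 5.7228, so e_2 = (0.5679, 0.3932, -0.6553, 0.3058).
e_1·c_3 = (-0.5000)·(-4) + (-0.5000)·1 + (-0.5000)·1 + 0.5000·(-3) = -0.5000; e_2·c_3 = 0.5679·(-4) + 0.3932·1 + (-0.6553)·1 + 0.3058·(-3) = -3.4511.
u_3 = c_3 + 0.5000·e_1 + 3.4511·e_2 = (-2.2901, 2.1069, -1.5115, -1.6947).

u_3 = (-2.2901, 2.1069, -1.5115, -1.6947)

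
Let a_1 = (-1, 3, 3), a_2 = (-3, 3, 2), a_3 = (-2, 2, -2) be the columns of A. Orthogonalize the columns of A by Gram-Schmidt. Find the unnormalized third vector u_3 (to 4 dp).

u_3 = (0.6383, 1.4894, -1.2766)

q_1 = a_1/‖a_1‖ = (-1, 3, 3)/4.3589 = (-0.2294, 0.6882, 0.6882).
r_{12} = q_1·a_2 = 4.1295.
u_2 = a_2 − 4.1295·q_1 = (-2.0526, 0.1579, -0.8421).
‖u_2‖ = 2.2243, so q_2 = (-0.9228, 0.0710, -0.3786).
r_{13} = q_1·a_3 = 0.4588; r_{23} = q_2·a_3 = 2.7448.
u_3 = a_3 − 0.4588·q_1 − 2.7448·q_2 = (0.6383, 1.4894, -1.2766).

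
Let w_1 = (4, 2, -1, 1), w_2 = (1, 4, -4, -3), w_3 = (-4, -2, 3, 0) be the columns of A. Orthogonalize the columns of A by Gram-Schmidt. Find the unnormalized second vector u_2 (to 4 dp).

u_2 = (-1.3636, 2.8182, -3.4091, -3.5909)

w_1 = (4, 2, -1, 1); ‖w_1‖ = 4.6904, so e_1 = (0.8528, 0.4264, -0.2132, 0.2132).
e_1·w_2 = 0.8528·1 + 0.4264·4 + (-0.2132)·(-4) + 0.2132·(-3) = 2.7716.
u_2 = w_2 − 2.7716·e_1 = (-1.3636, 2.8182, -3.4091, -3.5909).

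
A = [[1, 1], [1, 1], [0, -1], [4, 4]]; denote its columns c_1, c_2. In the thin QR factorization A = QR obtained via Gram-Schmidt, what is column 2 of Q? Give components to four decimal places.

q_2 = (0.0000, 0.0000, -1.0000, 0.0000)

c_1 = (1, 1, 0, 4); ‖c_1‖ = 4.2426, so q_1 = (0.2357, 0.2357, 0.0000, 0.9428).
q_1·c_2 = 0.2357·1 + 0.2357·1 + 0.0000·(-1) + 0.9428·4 = 4.2426.
u_2 = c_2 − 4.2426·q_1 = (0.0000, 0.0000, -1.0000, 0.0000).
‖u_2‖ = 1.0000, so q_2 = (0.0000, 0.0000, -1.0000, 0.0000).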